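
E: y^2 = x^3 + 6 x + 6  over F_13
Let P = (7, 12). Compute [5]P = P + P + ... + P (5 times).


k = 5 = 101_2 (binary, LSB first: 101)
Double-and-add from P = (7, 12):
  bit 0 = 1: acc = O + (7, 12) = (7, 12)
  bit 1 = 0: acc unchanged = (7, 12)
  bit 2 = 1: acc = (7, 12) + (1, 0) = (9, 10)

5P = (9, 10)


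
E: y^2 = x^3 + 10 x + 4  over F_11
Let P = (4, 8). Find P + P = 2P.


Doubling: s = (3 x1^2 + a) / (2 y1)
s = (3*4^2 + 10) / (2*8) mod 11 = 5
x3 = s^2 - 2 x1 mod 11 = 5^2 - 2*4 = 6
y3 = s (x1 - x3) - y1 mod 11 = 5 * (4 - 6) - 8 = 4

2P = (6, 4)


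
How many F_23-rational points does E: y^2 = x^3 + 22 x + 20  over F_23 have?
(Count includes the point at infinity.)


For each x in F_23, count y with y^2 = x^3 + 22 x + 20 mod 23:
  x = 2: RHS = 3, y in [7, 16]  -> 2 point(s)
  x = 5: RHS = 2, y in [5, 18]  -> 2 point(s)
  x = 6: RHS = 0, y in [0]  -> 1 point(s)
  x = 8: RHS = 18, y in [8, 15]  -> 2 point(s)
  x = 9: RHS = 4, y in [2, 21]  -> 2 point(s)
  x = 11: RHS = 6, y in [11, 12]  -> 2 point(s)
  x = 14: RHS = 13, y in [6, 17]  -> 2 point(s)
  x = 16: RHS = 6, y in [11, 12]  -> 2 point(s)
  x = 19: RHS = 6, y in [11, 12]  -> 2 point(s)
Affine points: 17. Add the point at infinity: total = 18.

#E(F_23) = 18


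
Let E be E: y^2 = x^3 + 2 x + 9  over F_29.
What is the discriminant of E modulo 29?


4 a^3 + 27 b^2 = 4*2^3 + 27*9^2 = 32 + 2187 = 2219
Delta = -16 * (2219) = -35504
Delta mod 29 = 21

Delta = 21 (mod 29)


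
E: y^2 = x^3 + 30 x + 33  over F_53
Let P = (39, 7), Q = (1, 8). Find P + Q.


P != Q, so use the chord formula.
s = (y2 - y1) / (x2 - x1) = (1) / (15) mod 53 = 46
x3 = s^2 - x1 - x2 mod 53 = 46^2 - 39 - 1 = 9
y3 = s (x1 - x3) - y1 mod 53 = 46 * (39 - 9) - 7 = 48

P + Q = (9, 48)


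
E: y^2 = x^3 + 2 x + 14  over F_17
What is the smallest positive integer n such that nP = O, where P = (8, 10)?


Compute successive multiples of P until we hit O:
  1P = (8, 10)
  2P = (14, 10)
  3P = (12, 7)
  4P = (5, 9)
  5P = (6, 2)
  6P = (2, 14)
  7P = (15, 6)
  8P = (3, 9)
  ... (continuing to 22P)
  22P = O

ord(P) = 22


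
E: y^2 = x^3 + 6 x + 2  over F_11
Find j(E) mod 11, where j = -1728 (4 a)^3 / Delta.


Delta = -16(4 a^3 + 27 b^2) mod 11 = 2
-1728 * (4 a)^3 = -1728 * (4*6)^3 mod 11 = 3
j = 3 * 2^(-1) mod 11 = 7

j = 7 (mod 11)


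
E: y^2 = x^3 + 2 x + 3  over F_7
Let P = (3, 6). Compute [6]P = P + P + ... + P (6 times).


k = 6 = 110_2 (binary, LSB first: 011)
Double-and-add from P = (3, 6):
  bit 0 = 0: acc unchanged = O
  bit 1 = 1: acc = O + (3, 1) = (3, 1)
  bit 2 = 1: acc = (3, 1) + (3, 6) = O

6P = O


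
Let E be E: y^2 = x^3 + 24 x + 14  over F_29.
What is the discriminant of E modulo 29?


4 a^3 + 27 b^2 = 4*24^3 + 27*14^2 = 55296 + 5292 = 60588
Delta = -16 * (60588) = -969408
Delta mod 29 = 4

Delta = 4 (mod 29)


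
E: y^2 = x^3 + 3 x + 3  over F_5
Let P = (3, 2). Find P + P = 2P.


Doubling: s = (3 x1^2 + a) / (2 y1)
s = (3*3^2 + 3) / (2*2) mod 5 = 0
x3 = s^2 - 2 x1 mod 5 = 0^2 - 2*3 = 4
y3 = s (x1 - x3) - y1 mod 5 = 0 * (3 - 4) - 2 = 3

2P = (4, 3)


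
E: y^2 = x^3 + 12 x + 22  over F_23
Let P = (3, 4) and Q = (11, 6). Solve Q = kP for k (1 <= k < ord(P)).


Enumerate multiples of P until we hit Q = (11, 6):
  1P = (3, 4)
  2P = (21, 6)
  3P = (1, 9)
  4P = (8, 20)
  5P = (2, 13)
  6P = (7, 9)
  7P = (16, 20)
  8P = (13, 12)
  9P = (15, 14)
  10P = (14, 6)
  11P = (22, 3)
  12P = (11, 17)
  13P = (12, 13)
  14P = (9, 13)
  15P = (19, 18)
  16P = (5, 0)
  17P = (19, 5)
  18P = (9, 10)
  19P = (12, 10)
  20P = (11, 6)
Match found at i = 20.

k = 20


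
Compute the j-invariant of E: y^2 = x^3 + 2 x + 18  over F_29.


Delta = -16(4 a^3 + 27 b^2) mod 29 = 25
-1728 * (4 a)^3 = -1728 * (4*2)^3 mod 29 = 25
j = 25 * 25^(-1) mod 29 = 1

j = 1 (mod 29)


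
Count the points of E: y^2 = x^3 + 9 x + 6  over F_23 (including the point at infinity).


For each x in F_23, count y with y^2 = x^3 + 9 x + 6 mod 23:
  x = 0: RHS = 6, y in [11, 12]  -> 2 point(s)
  x = 1: RHS = 16, y in [4, 19]  -> 2 point(s)
  x = 2: RHS = 9, y in [3, 20]  -> 2 point(s)
  x = 6: RHS = 0, y in [0]  -> 1 point(s)
  x = 12: RHS = 2, y in [5, 18]  -> 2 point(s)
  x = 14: RHS = 1, y in [1, 22]  -> 2 point(s)
  x = 17: RHS = 12, y in [9, 14]  -> 2 point(s)
  x = 21: RHS = 3, y in [7, 16]  -> 2 point(s)
Affine points: 15. Add the point at infinity: total = 16.

#E(F_23) = 16


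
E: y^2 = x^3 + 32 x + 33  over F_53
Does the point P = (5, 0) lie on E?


Check whether y^2 = x^3 + 32 x + 33 (mod 53) for (x, y) = (5, 0).
LHS: y^2 = 0^2 mod 53 = 0
RHS: x^3 + 32 x + 33 = 5^3 + 32*5 + 33 mod 53 = 0
LHS = RHS

Yes, on the curve


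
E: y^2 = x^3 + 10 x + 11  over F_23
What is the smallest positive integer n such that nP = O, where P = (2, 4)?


Compute successive multiples of P until we hit O:
  1P = (2, 4)
  2P = (5, 5)
  3P = (11, 16)
  4P = (22, 0)
  5P = (11, 7)
  6P = (5, 18)
  7P = (2, 19)
  8P = O

ord(P) = 8


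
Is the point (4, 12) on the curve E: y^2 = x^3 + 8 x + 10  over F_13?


Check whether y^2 = x^3 + 8 x + 10 (mod 13) for (x, y) = (4, 12).
LHS: y^2 = 12^2 mod 13 = 1
RHS: x^3 + 8 x + 10 = 4^3 + 8*4 + 10 mod 13 = 2
LHS != RHS

No, not on the curve


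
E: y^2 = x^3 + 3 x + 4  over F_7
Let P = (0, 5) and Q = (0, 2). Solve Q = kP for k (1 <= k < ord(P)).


Enumerate multiples of P until we hit Q = (0, 2):
  1P = (0, 5)
  2P = (1, 1)
  3P = (1, 6)
  4P = (0, 2)
Match found at i = 4.

k = 4


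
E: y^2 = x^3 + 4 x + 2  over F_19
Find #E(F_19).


For each x in F_19, count y with y^2 = x^3 + 4 x + 2 mod 19:
  x = 1: RHS = 7, y in [8, 11]  -> 2 point(s)
  x = 4: RHS = 6, y in [5, 14]  -> 2 point(s)
  x = 9: RHS = 7, y in [8, 11]  -> 2 point(s)
  x = 10: RHS = 16, y in [4, 15]  -> 2 point(s)
  x = 11: RHS = 9, y in [3, 16]  -> 2 point(s)
  x = 12: RHS = 11, y in [7, 12]  -> 2 point(s)
  x = 13: RHS = 9, y in [3, 16]  -> 2 point(s)
  x = 14: RHS = 9, y in [3, 16]  -> 2 point(s)
  x = 15: RHS = 17, y in [6, 13]  -> 2 point(s)
  x = 16: RHS = 1, y in [1, 18]  -> 2 point(s)
  x = 17: RHS = 5, y in [9, 10]  -> 2 point(s)
  x = 18: RHS = 16, y in [4, 15]  -> 2 point(s)
Affine points: 24. Add the point at infinity: total = 25.

#E(F_19) = 25


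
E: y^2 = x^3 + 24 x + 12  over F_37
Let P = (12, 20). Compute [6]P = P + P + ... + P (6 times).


k = 6 = 110_2 (binary, LSB first: 011)
Double-and-add from P = (12, 20):
  bit 0 = 0: acc unchanged = O
  bit 1 = 1: acc = O + (29, 23) = (29, 23)
  bit 2 = 1: acc = (29, 23) + (0, 7) = (12, 17)

6P = (12, 17)


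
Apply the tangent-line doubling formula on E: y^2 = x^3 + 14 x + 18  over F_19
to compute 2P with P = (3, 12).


Doubling: s = (3 x1^2 + a) / (2 y1)
s = (3*3^2 + 14) / (2*12) mod 19 = 12
x3 = s^2 - 2 x1 mod 19 = 12^2 - 2*3 = 5
y3 = s (x1 - x3) - y1 mod 19 = 12 * (3 - 5) - 12 = 2

2P = (5, 2)


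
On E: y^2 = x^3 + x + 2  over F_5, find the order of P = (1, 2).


Compute successive multiples of P until we hit O:
  1P = (1, 2)
  2P = (4, 0)
  3P = (1, 3)
  4P = O

ord(P) = 4


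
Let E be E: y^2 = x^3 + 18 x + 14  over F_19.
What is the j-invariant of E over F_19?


Delta = -16(4 a^3 + 27 b^2) mod 19 = 18
-1728 * (4 a)^3 = -1728 * (4*18)^3 mod 19 = 12
j = 12 * 18^(-1) mod 19 = 7

j = 7 (mod 19)


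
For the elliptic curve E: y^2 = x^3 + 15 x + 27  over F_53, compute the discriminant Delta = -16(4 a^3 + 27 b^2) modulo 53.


4 a^3 + 27 b^2 = 4*15^3 + 27*27^2 = 13500 + 19683 = 33183
Delta = -16 * (33183) = -530928
Delta mod 53 = 26

Delta = 26 (mod 53)


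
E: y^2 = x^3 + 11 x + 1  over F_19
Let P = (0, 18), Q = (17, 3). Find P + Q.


P != Q, so use the chord formula.
s = (y2 - y1) / (x2 - x1) = (4) / (17) mod 19 = 17
x3 = s^2 - x1 - x2 mod 19 = 17^2 - 0 - 17 = 6
y3 = s (x1 - x3) - y1 mod 19 = 17 * (0 - 6) - 18 = 13

P + Q = (6, 13)


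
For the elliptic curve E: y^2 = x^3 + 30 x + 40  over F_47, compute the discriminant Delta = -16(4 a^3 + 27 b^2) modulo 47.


4 a^3 + 27 b^2 = 4*30^3 + 27*40^2 = 108000 + 43200 = 151200
Delta = -16 * (151200) = -2419200
Delta mod 47 = 31

Delta = 31 (mod 47)


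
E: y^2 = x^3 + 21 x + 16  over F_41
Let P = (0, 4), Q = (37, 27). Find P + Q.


P != Q, so use the chord formula.
s = (y2 - y1) / (x2 - x1) = (23) / (37) mod 41 = 25
x3 = s^2 - x1 - x2 mod 41 = 25^2 - 0 - 37 = 14
y3 = s (x1 - x3) - y1 mod 41 = 25 * (0 - 14) - 4 = 15

P + Q = (14, 15)


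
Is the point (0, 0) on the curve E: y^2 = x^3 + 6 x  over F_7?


Check whether y^2 = x^3 + 6 x + 0 (mod 7) for (x, y) = (0, 0).
LHS: y^2 = 0^2 mod 7 = 0
RHS: x^3 + 6 x + 0 = 0^3 + 6*0 + 0 mod 7 = 0
LHS = RHS

Yes, on the curve


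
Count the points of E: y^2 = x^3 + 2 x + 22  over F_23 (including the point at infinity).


For each x in F_23, count y with y^2 = x^3 + 2 x + 22 mod 23:
  x = 1: RHS = 2, y in [5, 18]  -> 2 point(s)
  x = 3: RHS = 9, y in [3, 20]  -> 2 point(s)
  x = 4: RHS = 2, y in [5, 18]  -> 2 point(s)
  x = 11: RHS = 18, y in [8, 15]  -> 2 point(s)
  x = 12: RHS = 3, y in [7, 16]  -> 2 point(s)
  x = 15: RHS = 0, y in [0]  -> 1 point(s)
  x = 17: RHS = 1, y in [1, 22]  -> 2 point(s)
  x = 18: RHS = 2, y in [5, 18]  -> 2 point(s)
  x = 20: RHS = 12, y in [9, 14]  -> 2 point(s)
Affine points: 17. Add the point at infinity: total = 18.

#E(F_23) = 18


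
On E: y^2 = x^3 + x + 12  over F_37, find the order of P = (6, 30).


Compute successive multiples of P until we hit O:
  1P = (6, 30)
  2P = (22, 10)
  3P = (36, 26)
  4P = (21, 9)
  5P = (9, 26)
  6P = (32, 17)
  7P = (27, 36)
  8P = (29, 11)
  ... (continuing to 29P)
  29P = O

ord(P) = 29


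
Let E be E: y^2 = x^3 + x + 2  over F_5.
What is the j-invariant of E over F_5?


Delta = -16(4 a^3 + 27 b^2) mod 5 = 3
-1728 * (4 a)^3 = -1728 * (4*1)^3 mod 5 = 3
j = 3 * 3^(-1) mod 5 = 1

j = 1 (mod 5)


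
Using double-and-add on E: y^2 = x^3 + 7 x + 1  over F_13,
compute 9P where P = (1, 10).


k = 9 = 1001_2 (binary, LSB first: 1001)
Double-and-add from P = (1, 10):
  bit 0 = 1: acc = O + (1, 10) = (1, 10)
  bit 1 = 0: acc unchanged = (1, 10)
  bit 2 = 0: acc unchanged = (1, 10)
  bit 3 = 1: acc = (1, 10) + (9, 0) = (7, 4)

9P = (7, 4)


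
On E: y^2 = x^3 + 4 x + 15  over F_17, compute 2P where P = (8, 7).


Doubling: s = (3 x1^2 + a) / (2 y1)
s = (3*8^2 + 4) / (2*7) mod 17 = 14
x3 = s^2 - 2 x1 mod 17 = 14^2 - 2*8 = 10
y3 = s (x1 - x3) - y1 mod 17 = 14 * (8 - 10) - 7 = 16

2P = (10, 16)


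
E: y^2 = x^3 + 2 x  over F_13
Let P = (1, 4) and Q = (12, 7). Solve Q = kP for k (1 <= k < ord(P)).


Enumerate multiples of P until we hit Q = (12, 7):
  1P = (1, 4)
  2P = (12, 7)
Match found at i = 2.

k = 2


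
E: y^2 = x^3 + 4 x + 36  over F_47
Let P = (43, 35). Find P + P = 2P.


Doubling: s = (3 x1^2 + a) / (2 y1)
s = (3*43^2 + 4) / (2*35) mod 47 = 37
x3 = s^2 - 2 x1 mod 47 = 37^2 - 2*43 = 14
y3 = s (x1 - x3) - y1 mod 47 = 37 * (43 - 14) - 35 = 4

2P = (14, 4)


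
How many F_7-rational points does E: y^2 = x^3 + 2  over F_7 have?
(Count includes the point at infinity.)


For each x in F_7, count y with y^2 = x^3 + 0 x + 2 mod 7:
  x = 0: RHS = 2, y in [3, 4]  -> 2 point(s)
  x = 3: RHS = 1, y in [1, 6]  -> 2 point(s)
  x = 5: RHS = 1, y in [1, 6]  -> 2 point(s)
  x = 6: RHS = 1, y in [1, 6]  -> 2 point(s)
Affine points: 8. Add the point at infinity: total = 9.

#E(F_7) = 9


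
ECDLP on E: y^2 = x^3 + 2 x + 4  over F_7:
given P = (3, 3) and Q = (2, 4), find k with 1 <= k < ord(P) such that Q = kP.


Enumerate multiples of P until we hit Q = (2, 4):
  1P = (3, 3)
  2P = (2, 3)
  3P = (2, 4)
Match found at i = 3.

k = 3


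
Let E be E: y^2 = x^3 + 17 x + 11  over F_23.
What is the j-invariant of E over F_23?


Delta = -16(4 a^3 + 27 b^2) mod 23 = 8
-1728 * (4 a)^3 = -1728 * (4*17)^3 mod 23 = 3
j = 3 * 8^(-1) mod 23 = 9

j = 9 (mod 23)


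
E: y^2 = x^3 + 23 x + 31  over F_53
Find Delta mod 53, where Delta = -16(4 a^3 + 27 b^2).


4 a^3 + 27 b^2 = 4*23^3 + 27*31^2 = 48668 + 25947 = 74615
Delta = -16 * (74615) = -1193840
Delta mod 53 = 38

Delta = 38 (mod 53)


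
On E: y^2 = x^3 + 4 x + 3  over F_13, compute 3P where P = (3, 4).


k = 3 = 11_2 (binary, LSB first: 11)
Double-and-add from P = (3, 4):
  bit 0 = 1: acc = O + (3, 4) = (3, 4)
  bit 1 = 1: acc = (3, 4) + (8, 1) = (6, 3)

3P = (6, 3)


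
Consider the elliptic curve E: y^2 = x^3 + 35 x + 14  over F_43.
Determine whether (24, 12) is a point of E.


Check whether y^2 = x^3 + 35 x + 14 (mod 43) for (x, y) = (24, 12).
LHS: y^2 = 12^2 mod 43 = 15
RHS: x^3 + 35 x + 14 = 24^3 + 35*24 + 14 mod 43 = 15
LHS = RHS

Yes, on the curve


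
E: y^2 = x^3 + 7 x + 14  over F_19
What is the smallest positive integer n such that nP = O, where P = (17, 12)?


Compute successive multiples of P until we hit O:
  1P = (17, 12)
  2P = (4, 7)
  3P = (14, 14)
  4P = (18, 14)
  5P = (7, 8)
  6P = (2, 13)
  7P = (6, 5)
  8P = (3, 9)
  ... (continuing to 25P)
  25P = O

ord(P) = 25


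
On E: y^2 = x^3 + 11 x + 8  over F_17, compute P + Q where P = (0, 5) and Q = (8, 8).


P != Q, so use the chord formula.
s = (y2 - y1) / (x2 - x1) = (3) / (8) mod 17 = 11
x3 = s^2 - x1 - x2 mod 17 = 11^2 - 0 - 8 = 11
y3 = s (x1 - x3) - y1 mod 17 = 11 * (0 - 11) - 5 = 10

P + Q = (11, 10)


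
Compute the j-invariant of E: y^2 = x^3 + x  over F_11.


Delta = -16(4 a^3 + 27 b^2) mod 11 = 2
-1728 * (4 a)^3 = -1728 * (4*1)^3 mod 11 = 2
j = 2 * 2^(-1) mod 11 = 1

j = 1 (mod 11)


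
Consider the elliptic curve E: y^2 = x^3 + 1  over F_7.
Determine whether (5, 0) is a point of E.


Check whether y^2 = x^3 + 0 x + 1 (mod 7) for (x, y) = (5, 0).
LHS: y^2 = 0^2 mod 7 = 0
RHS: x^3 + 0 x + 1 = 5^3 + 0*5 + 1 mod 7 = 0
LHS = RHS

Yes, on the curve


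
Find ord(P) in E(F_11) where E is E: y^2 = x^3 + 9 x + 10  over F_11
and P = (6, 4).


Compute successive multiples of P until we hit O:
  1P = (6, 4)
  2P = (2, 5)
  3P = (1, 3)
  4P = (8, 0)
  5P = (1, 8)
  6P = (2, 6)
  7P = (6, 7)
  8P = O

ord(P) = 8


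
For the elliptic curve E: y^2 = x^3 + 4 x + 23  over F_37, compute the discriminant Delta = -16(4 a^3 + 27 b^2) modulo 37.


4 a^3 + 27 b^2 = 4*4^3 + 27*23^2 = 256 + 14283 = 14539
Delta = -16 * (14539) = -232624
Delta mod 37 = 32

Delta = 32 (mod 37)


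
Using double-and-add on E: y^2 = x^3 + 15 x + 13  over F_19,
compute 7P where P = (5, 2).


k = 7 = 111_2 (binary, LSB first: 111)
Double-and-add from P = (5, 2):
  bit 0 = 1: acc = O + (5, 2) = (5, 2)
  bit 1 = 1: acc = (5, 2) + (7, 10) = (4, 2)
  bit 2 = 1: acc = (4, 2) + (10, 17) = (16, 6)

7P = (16, 6)


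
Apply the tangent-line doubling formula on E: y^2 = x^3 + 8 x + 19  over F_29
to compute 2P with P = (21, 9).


Doubling: s = (3 x1^2 + a) / (2 y1)
s = (3*21^2 + 8) / (2*9) mod 29 = 24
x3 = s^2 - 2 x1 mod 29 = 24^2 - 2*21 = 12
y3 = s (x1 - x3) - y1 mod 29 = 24 * (21 - 12) - 9 = 4

2P = (12, 4)


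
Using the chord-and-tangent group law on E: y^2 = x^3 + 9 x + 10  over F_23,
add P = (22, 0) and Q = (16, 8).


P != Q, so use the chord formula.
s = (y2 - y1) / (x2 - x1) = (8) / (17) mod 23 = 14
x3 = s^2 - x1 - x2 mod 23 = 14^2 - 22 - 16 = 20
y3 = s (x1 - x3) - y1 mod 23 = 14 * (22 - 20) - 0 = 5

P + Q = (20, 5)


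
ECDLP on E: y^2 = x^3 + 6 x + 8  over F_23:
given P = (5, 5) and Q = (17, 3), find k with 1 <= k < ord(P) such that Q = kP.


Enumerate multiples of P until we hit Q = (17, 3):
  1P = (5, 5)
  2P = (8, 19)
  3P = (19, 14)
  4P = (0, 13)
  5P = (4, 21)
  6P = (17, 3)
Match found at i = 6.

k = 6


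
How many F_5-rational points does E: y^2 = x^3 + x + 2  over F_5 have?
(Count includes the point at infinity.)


For each x in F_5, count y with y^2 = x^3 + 1 x + 2 mod 5:
  x = 1: RHS = 4, y in [2, 3]  -> 2 point(s)
  x = 4: RHS = 0, y in [0]  -> 1 point(s)
Affine points: 3. Add the point at infinity: total = 4.

#E(F_5) = 4


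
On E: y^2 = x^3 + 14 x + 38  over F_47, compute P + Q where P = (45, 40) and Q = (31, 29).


P != Q, so use the chord formula.
s = (y2 - y1) / (x2 - x1) = (36) / (33) mod 47 = 31
x3 = s^2 - x1 - x2 mod 47 = 31^2 - 45 - 31 = 39
y3 = s (x1 - x3) - y1 mod 47 = 31 * (45 - 39) - 40 = 5

P + Q = (39, 5)


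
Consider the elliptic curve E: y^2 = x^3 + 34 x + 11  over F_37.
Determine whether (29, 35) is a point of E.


Check whether y^2 = x^3 + 34 x + 11 (mod 37) for (x, y) = (29, 35).
LHS: y^2 = 35^2 mod 37 = 4
RHS: x^3 + 34 x + 11 = 29^3 + 34*29 + 11 mod 37 = 4
LHS = RHS

Yes, on the curve


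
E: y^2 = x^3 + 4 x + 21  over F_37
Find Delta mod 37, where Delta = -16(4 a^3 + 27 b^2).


4 a^3 + 27 b^2 = 4*4^3 + 27*21^2 = 256 + 11907 = 12163
Delta = -16 * (12163) = -194608
Delta mod 37 = 12

Delta = 12 (mod 37)


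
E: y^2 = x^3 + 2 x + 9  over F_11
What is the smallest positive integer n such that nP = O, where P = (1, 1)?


Compute successive multiples of P until we hit O:
  1P = (1, 1)
  2P = (7, 6)
  3P = (4, 2)
  4P = (0, 3)
  5P = (3, 3)
  6P = (8, 3)
  7P = (5, 1)
  8P = (5, 10)
  ... (continuing to 15P)
  15P = O

ord(P) = 15


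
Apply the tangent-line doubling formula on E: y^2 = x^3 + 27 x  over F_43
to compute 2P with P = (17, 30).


Doubling: s = (3 x1^2 + a) / (2 y1)
s = (3*17^2 + 27) / (2*30) mod 43 = 2
x3 = s^2 - 2 x1 mod 43 = 2^2 - 2*17 = 13
y3 = s (x1 - x3) - y1 mod 43 = 2 * (17 - 13) - 30 = 21

2P = (13, 21)


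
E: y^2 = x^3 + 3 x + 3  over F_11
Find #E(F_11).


For each x in F_11, count y with y^2 = x^3 + 3 x + 3 mod 11:
  x = 0: RHS = 3, y in [5, 6]  -> 2 point(s)
  x = 5: RHS = 0, y in [0]  -> 1 point(s)
  x = 7: RHS = 4, y in [2, 9]  -> 2 point(s)
  x = 8: RHS = 0, y in [0]  -> 1 point(s)
  x = 9: RHS = 0, y in [0]  -> 1 point(s)
Affine points: 7. Add the point at infinity: total = 8.

#E(F_11) = 8


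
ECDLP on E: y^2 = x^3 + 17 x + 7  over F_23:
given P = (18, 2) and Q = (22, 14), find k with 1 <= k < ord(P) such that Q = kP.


Enumerate multiples of P until we hit Q = (22, 14):
  1P = (18, 2)
  2P = (10, 21)
  3P = (1, 18)
  4P = (6, 7)
  5P = (7, 3)
  6P = (2, 7)
  7P = (19, 17)
  8P = (4, 1)
  9P = (3, 4)
  10P = (15, 16)
  11P = (22, 9)
  12P = (22, 14)
Match found at i = 12.

k = 12


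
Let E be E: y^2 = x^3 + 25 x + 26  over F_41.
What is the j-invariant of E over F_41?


Delta = -16(4 a^3 + 27 b^2) mod 41 = 1
-1728 * (4 a)^3 = -1728 * (4*25)^3 mod 41 = 22
j = 22 * 1^(-1) mod 41 = 22

j = 22 (mod 41)


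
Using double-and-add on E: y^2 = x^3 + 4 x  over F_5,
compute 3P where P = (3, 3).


k = 3 = 11_2 (binary, LSB first: 11)
Double-and-add from P = (3, 3):
  bit 0 = 1: acc = O + (3, 3) = (3, 3)
  bit 1 = 1: acc = (3, 3) + (0, 0) = (3, 2)

3P = (3, 2)


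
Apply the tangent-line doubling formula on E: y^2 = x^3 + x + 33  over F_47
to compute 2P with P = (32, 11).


Doubling: s = (3 x1^2 + a) / (2 y1)
s = (3*32^2 + 1) / (2*11) mod 47 = 35
x3 = s^2 - 2 x1 mod 47 = 35^2 - 2*32 = 33
y3 = s (x1 - x3) - y1 mod 47 = 35 * (32 - 33) - 11 = 1

2P = (33, 1)


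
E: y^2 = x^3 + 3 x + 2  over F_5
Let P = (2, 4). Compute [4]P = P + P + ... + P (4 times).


k = 4 = 100_2 (binary, LSB first: 001)
Double-and-add from P = (2, 4):
  bit 0 = 0: acc unchanged = O
  bit 1 = 0: acc unchanged = O
  bit 2 = 1: acc = O + (2, 1) = (2, 1)

4P = (2, 1)


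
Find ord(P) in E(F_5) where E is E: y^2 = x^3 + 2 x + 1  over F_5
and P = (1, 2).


Compute successive multiples of P until we hit O:
  1P = (1, 2)
  2P = (3, 3)
  3P = (0, 1)
  4P = (0, 4)
  5P = (3, 2)
  6P = (1, 3)
  7P = O

ord(P) = 7


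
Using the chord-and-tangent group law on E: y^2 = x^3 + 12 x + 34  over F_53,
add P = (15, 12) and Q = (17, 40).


P != Q, so use the chord formula.
s = (y2 - y1) / (x2 - x1) = (28) / (2) mod 53 = 14
x3 = s^2 - x1 - x2 mod 53 = 14^2 - 15 - 17 = 5
y3 = s (x1 - x3) - y1 mod 53 = 14 * (15 - 5) - 12 = 22

P + Q = (5, 22)


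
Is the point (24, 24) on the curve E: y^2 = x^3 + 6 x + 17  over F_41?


Check whether y^2 = x^3 + 6 x + 17 (mod 41) for (x, y) = (24, 24).
LHS: y^2 = 24^2 mod 41 = 2
RHS: x^3 + 6 x + 17 = 24^3 + 6*24 + 17 mod 41 = 4
LHS != RHS

No, not on the curve


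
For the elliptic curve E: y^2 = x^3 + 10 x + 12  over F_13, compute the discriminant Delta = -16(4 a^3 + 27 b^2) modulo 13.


4 a^3 + 27 b^2 = 4*10^3 + 27*12^2 = 4000 + 3888 = 7888
Delta = -16 * (7888) = -126208
Delta mod 13 = 9

Delta = 9 (mod 13)


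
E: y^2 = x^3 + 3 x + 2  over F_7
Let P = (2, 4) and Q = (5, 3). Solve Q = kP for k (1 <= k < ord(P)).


Enumerate multiples of P until we hit Q = (5, 3):
  1P = (2, 4)
  2P = (4, 1)
  3P = (5, 4)
  4P = (0, 3)
  5P = (0, 4)
  6P = (5, 3)
Match found at i = 6.

k = 6


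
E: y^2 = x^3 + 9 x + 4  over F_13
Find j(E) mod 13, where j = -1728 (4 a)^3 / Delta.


Delta = -16(4 a^3 + 27 b^2) mod 13 = 5
-1728 * (4 a)^3 = -1728 * (4*9)^3 mod 13 = 12
j = 12 * 5^(-1) mod 13 = 5

j = 5 (mod 13)


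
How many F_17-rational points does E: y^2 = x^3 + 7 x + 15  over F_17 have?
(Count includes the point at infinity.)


For each x in F_17, count y with y^2 = x^3 + 7 x + 15 mod 17:
  x = 0: RHS = 15, y in [7, 10]  -> 2 point(s)
  x = 6: RHS = 1, y in [1, 16]  -> 2 point(s)
  x = 7: RHS = 16, y in [4, 13]  -> 2 point(s)
  x = 9: RHS = 8, y in [5, 12]  -> 2 point(s)
  x = 12: RHS = 8, y in [5, 12]  -> 2 point(s)
  x = 13: RHS = 8, y in [5, 12]  -> 2 point(s)
  x = 14: RHS = 1, y in [1, 16]  -> 2 point(s)
Affine points: 14. Add the point at infinity: total = 15.

#E(F_17) = 15


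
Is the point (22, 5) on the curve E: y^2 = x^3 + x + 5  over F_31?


Check whether y^2 = x^3 + 1 x + 5 (mod 31) for (x, y) = (22, 5).
LHS: y^2 = 5^2 mod 31 = 25
RHS: x^3 + 1 x + 5 = 22^3 + 1*22 + 5 mod 31 = 11
LHS != RHS

No, not on the curve


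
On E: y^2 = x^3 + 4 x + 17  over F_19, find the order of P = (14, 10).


Compute successive multiples of P until we hit O:
  1P = (14, 10)
  2P = (0, 13)
  3P = (16, 4)
  4P = (17, 18)
  5P = (12, 8)
  6P = (13, 10)
  7P = (11, 9)
  8P = (11, 10)
  ... (continuing to 15P)
  15P = O

ord(P) = 15


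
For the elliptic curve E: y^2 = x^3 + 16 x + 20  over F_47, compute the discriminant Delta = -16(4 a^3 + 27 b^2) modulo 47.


4 a^3 + 27 b^2 = 4*16^3 + 27*20^2 = 16384 + 10800 = 27184
Delta = -16 * (27184) = -434944
Delta mod 47 = 41

Delta = 41 (mod 47)


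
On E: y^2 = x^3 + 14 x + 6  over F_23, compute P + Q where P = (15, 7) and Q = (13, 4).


P != Q, so use the chord formula.
s = (y2 - y1) / (x2 - x1) = (20) / (21) mod 23 = 13
x3 = s^2 - x1 - x2 mod 23 = 13^2 - 15 - 13 = 3
y3 = s (x1 - x3) - y1 mod 23 = 13 * (15 - 3) - 7 = 11

P + Q = (3, 11)


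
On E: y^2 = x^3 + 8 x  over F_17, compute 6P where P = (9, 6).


k = 6 = 110_2 (binary, LSB first: 011)
Double-and-add from P = (9, 6):
  bit 0 = 0: acc unchanged = O
  bit 1 = 1: acc = O + (1, 14) = (1, 14)
  bit 2 = 1: acc = (1, 14) + (16, 5) = (16, 12)

6P = (16, 12)


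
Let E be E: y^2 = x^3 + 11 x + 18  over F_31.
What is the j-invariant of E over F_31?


Delta = -16(4 a^3 + 27 b^2) mod 31 = 1
-1728 * (4 a)^3 = -1728 * (4*11)^3 mod 31 = 30
j = 30 * 1^(-1) mod 31 = 30

j = 30 (mod 31)


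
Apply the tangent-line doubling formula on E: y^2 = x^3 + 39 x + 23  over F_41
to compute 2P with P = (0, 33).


Doubling: s = (3 x1^2 + a) / (2 y1)
s = (3*0^2 + 39) / (2*33) mod 41 = 36
x3 = s^2 - 2 x1 mod 41 = 36^2 - 2*0 = 25
y3 = s (x1 - x3) - y1 mod 41 = 36 * (0 - 25) - 33 = 10

2P = (25, 10)


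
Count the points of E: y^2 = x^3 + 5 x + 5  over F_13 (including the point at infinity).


For each x in F_13, count y with y^2 = x^3 + 5 x + 5 mod 13:
  x = 2: RHS = 10, y in [6, 7]  -> 2 point(s)
  x = 5: RHS = 12, y in [5, 8]  -> 2 point(s)
  x = 6: RHS = 4, y in [2, 11]  -> 2 point(s)
  x = 9: RHS = 12, y in [5, 8]  -> 2 point(s)
  x = 11: RHS = 0, y in [0]  -> 1 point(s)
  x = 12: RHS = 12, y in [5, 8]  -> 2 point(s)
Affine points: 11. Add the point at infinity: total = 12.

#E(F_13) = 12


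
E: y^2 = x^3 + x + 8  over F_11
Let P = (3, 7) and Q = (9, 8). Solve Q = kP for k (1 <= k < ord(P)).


Enumerate multiples of P until we hit Q = (9, 8):
  1P = (3, 7)
  2P = (9, 3)
  3P = (8, 0)
  4P = (9, 8)
Match found at i = 4.

k = 4


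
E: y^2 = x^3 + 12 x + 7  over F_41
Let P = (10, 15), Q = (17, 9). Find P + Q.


P != Q, so use the chord formula.
s = (y2 - y1) / (x2 - x1) = (35) / (7) mod 41 = 5
x3 = s^2 - x1 - x2 mod 41 = 5^2 - 10 - 17 = 39
y3 = s (x1 - x3) - y1 mod 41 = 5 * (10 - 39) - 15 = 4

P + Q = (39, 4)


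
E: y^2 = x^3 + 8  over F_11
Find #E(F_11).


For each x in F_11, count y with y^2 = x^3 + 0 x + 8 mod 11:
  x = 1: RHS = 9, y in [3, 8]  -> 2 point(s)
  x = 2: RHS = 5, y in [4, 7]  -> 2 point(s)
  x = 5: RHS = 1, y in [1, 10]  -> 2 point(s)
  x = 6: RHS = 4, y in [2, 9]  -> 2 point(s)
  x = 8: RHS = 3, y in [5, 6]  -> 2 point(s)
  x = 9: RHS = 0, y in [0]  -> 1 point(s)
Affine points: 11. Add the point at infinity: total = 12.

#E(F_11) = 12


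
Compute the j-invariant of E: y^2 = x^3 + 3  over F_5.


Delta = -16(4 a^3 + 27 b^2) mod 5 = 2
-1728 * (4 a)^3 = -1728 * (4*0)^3 mod 5 = 0
j = 0 * 2^(-1) mod 5 = 0

j = 0 (mod 5)


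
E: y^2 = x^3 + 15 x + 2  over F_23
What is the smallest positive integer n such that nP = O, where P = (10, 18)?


Compute successive multiples of P until we hit O:
  1P = (10, 18)
  2P = (12, 22)
  3P = (5, 15)
  4P = (1, 15)
  5P = (7, 6)
  6P = (22, 3)
  7P = (17, 8)
  8P = (14, 14)
  ... (continuing to 31P)
  31P = O

ord(P) = 31


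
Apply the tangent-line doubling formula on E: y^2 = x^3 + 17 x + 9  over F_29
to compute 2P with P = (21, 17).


Doubling: s = (3 x1^2 + a) / (2 y1)
s = (3*21^2 + 17) / (2*17) mod 29 = 7
x3 = s^2 - 2 x1 mod 29 = 7^2 - 2*21 = 7
y3 = s (x1 - x3) - y1 mod 29 = 7 * (21 - 7) - 17 = 23

2P = (7, 23)


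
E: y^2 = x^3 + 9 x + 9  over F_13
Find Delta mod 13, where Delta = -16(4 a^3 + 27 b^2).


4 a^3 + 27 b^2 = 4*9^3 + 27*9^2 = 2916 + 2187 = 5103
Delta = -16 * (5103) = -81648
Delta mod 13 = 5

Delta = 5 (mod 13)


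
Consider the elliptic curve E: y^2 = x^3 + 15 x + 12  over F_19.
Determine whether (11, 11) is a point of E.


Check whether y^2 = x^3 + 15 x + 12 (mod 19) for (x, y) = (11, 11).
LHS: y^2 = 11^2 mod 19 = 7
RHS: x^3 + 15 x + 12 = 11^3 + 15*11 + 12 mod 19 = 7
LHS = RHS

Yes, on the curve


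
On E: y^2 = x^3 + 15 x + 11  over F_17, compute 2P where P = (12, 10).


k = 2 = 10_2 (binary, LSB first: 01)
Double-and-add from P = (12, 10):
  bit 0 = 0: acc unchanged = O
  bit 1 = 1: acc = O + (9, 12) = (9, 12)

2P = (9, 12)


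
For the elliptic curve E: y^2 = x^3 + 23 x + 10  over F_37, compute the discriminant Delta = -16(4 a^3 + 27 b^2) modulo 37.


4 a^3 + 27 b^2 = 4*23^3 + 27*10^2 = 48668 + 2700 = 51368
Delta = -16 * (51368) = -821888
Delta mod 37 = 30

Delta = 30 (mod 37)


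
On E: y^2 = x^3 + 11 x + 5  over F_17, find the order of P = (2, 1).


Compute successive multiples of P until we hit O:
  1P = (2, 1)
  2P = (5, 7)
  3P = (14, 9)
  4P = (9, 0)
  5P = (14, 8)
  6P = (5, 10)
  7P = (2, 16)
  8P = O

ord(P) = 8


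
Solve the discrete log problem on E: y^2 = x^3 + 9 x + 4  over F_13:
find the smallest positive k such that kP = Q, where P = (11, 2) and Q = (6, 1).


Enumerate multiples of P until we hit Q = (6, 1):
  1P = (11, 2)
  2P = (8, 4)
  3P = (6, 12)
  4P = (0, 2)
  5P = (2, 11)
  6P = (1, 1)
  7P = (4, 0)
  8P = (1, 12)
  9P = (2, 2)
  10P = (0, 11)
  11P = (6, 1)
Match found at i = 11.

k = 11


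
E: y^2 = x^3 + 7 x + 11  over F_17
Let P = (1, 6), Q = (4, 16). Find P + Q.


P != Q, so use the chord formula.
s = (y2 - y1) / (x2 - x1) = (10) / (3) mod 17 = 9
x3 = s^2 - x1 - x2 mod 17 = 9^2 - 1 - 4 = 8
y3 = s (x1 - x3) - y1 mod 17 = 9 * (1 - 8) - 6 = 16

P + Q = (8, 16)


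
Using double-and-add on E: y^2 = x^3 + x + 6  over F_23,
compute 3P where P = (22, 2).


k = 3 = 11_2 (binary, LSB first: 11)
Double-and-add from P = (22, 2):
  bit 0 = 1: acc = O + (22, 2) = (22, 2)
  bit 1 = 1: acc = (22, 2) + (3, 17) = (2, 4)

3P = (2, 4)


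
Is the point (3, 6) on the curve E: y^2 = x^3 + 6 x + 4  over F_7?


Check whether y^2 = x^3 + 6 x + 4 (mod 7) for (x, y) = (3, 6).
LHS: y^2 = 6^2 mod 7 = 1
RHS: x^3 + 6 x + 4 = 3^3 + 6*3 + 4 mod 7 = 0
LHS != RHS

No, not on the curve


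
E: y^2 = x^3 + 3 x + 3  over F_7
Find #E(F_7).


For each x in F_7, count y with y^2 = x^3 + 3 x + 3 mod 7:
  x = 1: RHS = 0, y in [0]  -> 1 point(s)
  x = 3: RHS = 4, y in [2, 5]  -> 2 point(s)
  x = 4: RHS = 2, y in [3, 4]  -> 2 point(s)
Affine points: 5. Add the point at infinity: total = 6.

#E(F_7) = 6


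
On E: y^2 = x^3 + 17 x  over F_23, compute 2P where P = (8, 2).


Doubling: s = (3 x1^2 + a) / (2 y1)
s = (3*8^2 + 17) / (2*2) mod 23 = 12
x3 = s^2 - 2 x1 mod 23 = 12^2 - 2*8 = 13
y3 = s (x1 - x3) - y1 mod 23 = 12 * (8 - 13) - 2 = 7

2P = (13, 7)


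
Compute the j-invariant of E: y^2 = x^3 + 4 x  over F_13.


Delta = -16(4 a^3 + 27 b^2) mod 13 = 12
-1728 * (4 a)^3 = -1728 * (4*4)^3 mod 13 = 1
j = 1 * 12^(-1) mod 13 = 12

j = 12 (mod 13)


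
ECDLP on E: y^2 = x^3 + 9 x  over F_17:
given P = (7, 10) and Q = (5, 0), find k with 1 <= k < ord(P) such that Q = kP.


Enumerate multiples of P until we hit Q = (5, 0):
  1P = (7, 10)
  2P = (4, 10)
  3P = (6, 7)
  4P = (13, 6)
  5P = (5, 0)
Match found at i = 5.

k = 5


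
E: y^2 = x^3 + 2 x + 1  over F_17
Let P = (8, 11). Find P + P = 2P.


Doubling: s = (3 x1^2 + a) / (2 y1)
s = (3*8^2 + 2) / (2*11) mod 17 = 15
x3 = s^2 - 2 x1 mod 17 = 15^2 - 2*8 = 5
y3 = s (x1 - x3) - y1 mod 17 = 15 * (8 - 5) - 11 = 0

2P = (5, 0)


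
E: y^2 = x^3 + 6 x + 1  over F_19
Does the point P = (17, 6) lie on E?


Check whether y^2 = x^3 + 6 x + 1 (mod 19) for (x, y) = (17, 6).
LHS: y^2 = 6^2 mod 19 = 17
RHS: x^3 + 6 x + 1 = 17^3 + 6*17 + 1 mod 19 = 0
LHS != RHS

No, not on the curve


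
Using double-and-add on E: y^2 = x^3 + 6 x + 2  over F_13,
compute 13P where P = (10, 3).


k = 13 = 1101_2 (binary, LSB first: 1011)
Double-and-add from P = (10, 3):
  bit 0 = 1: acc = O + (10, 3) = (10, 3)
  bit 1 = 0: acc unchanged = (10, 3)
  bit 2 = 1: acc = (10, 3) + (8, 9) = (4, 5)
  bit 3 = 1: acc = (4, 5) + (1, 3) = (7, 6)

13P = (7, 6)


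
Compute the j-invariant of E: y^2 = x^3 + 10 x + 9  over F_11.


Delta = -16(4 a^3 + 27 b^2) mod 11 = 8
-1728 * (4 a)^3 = -1728 * (4*10)^3 mod 11 = 9
j = 9 * 8^(-1) mod 11 = 8

j = 8 (mod 11)


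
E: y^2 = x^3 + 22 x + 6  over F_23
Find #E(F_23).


For each x in F_23, count y with y^2 = x^3 + 22 x + 6 mod 23:
  x = 0: RHS = 6, y in [11, 12]  -> 2 point(s)
  x = 1: RHS = 6, y in [11, 12]  -> 2 point(s)
  x = 2: RHS = 12, y in [9, 14]  -> 2 point(s)
  x = 6: RHS = 9, y in [3, 20]  -> 2 point(s)
  x = 8: RHS = 4, y in [2, 21]  -> 2 point(s)
  x = 9: RHS = 13, y in [6, 17]  -> 2 point(s)
  x = 15: RHS = 8, y in [10, 13]  -> 2 point(s)
  x = 17: RHS = 3, y in [7, 16]  -> 2 point(s)
  x = 18: RHS = 1, y in [1, 22]  -> 2 point(s)
  x = 21: RHS = 0, y in [0]  -> 1 point(s)
  x = 22: RHS = 6, y in [11, 12]  -> 2 point(s)
Affine points: 21. Add the point at infinity: total = 22.

#E(F_23) = 22


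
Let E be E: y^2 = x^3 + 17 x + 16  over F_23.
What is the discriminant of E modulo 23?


4 a^3 + 27 b^2 = 4*17^3 + 27*16^2 = 19652 + 6912 = 26564
Delta = -16 * (26564) = -425024
Delta mod 23 = 16

Delta = 16 (mod 23)


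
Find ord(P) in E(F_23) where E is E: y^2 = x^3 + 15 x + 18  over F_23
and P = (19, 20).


Compute successive multiples of P until we hit O:
  1P = (19, 20)
  2P = (9, 13)
  3P = (4, 2)
  4P = (18, 18)
  5P = (13, 15)
  6P = (0, 15)
  7P = (7, 11)
  8P = (22, 18)
  ... (continuing to 25P)
  25P = O

ord(P) = 25


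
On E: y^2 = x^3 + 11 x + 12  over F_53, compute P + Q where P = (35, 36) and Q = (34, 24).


P != Q, so use the chord formula.
s = (y2 - y1) / (x2 - x1) = (41) / (52) mod 53 = 12
x3 = s^2 - x1 - x2 mod 53 = 12^2 - 35 - 34 = 22
y3 = s (x1 - x3) - y1 mod 53 = 12 * (35 - 22) - 36 = 14

P + Q = (22, 14)


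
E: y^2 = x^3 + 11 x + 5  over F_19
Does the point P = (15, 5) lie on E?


Check whether y^2 = x^3 + 11 x + 5 (mod 19) for (x, y) = (15, 5).
LHS: y^2 = 5^2 mod 19 = 6
RHS: x^3 + 11 x + 5 = 15^3 + 11*15 + 5 mod 19 = 11
LHS != RHS

No, not on the curve


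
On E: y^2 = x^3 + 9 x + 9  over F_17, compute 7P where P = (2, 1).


k = 7 = 111_2 (binary, LSB first: 111)
Double-and-add from P = (2, 1):
  bit 0 = 1: acc = O + (2, 1) = (2, 1)
  bit 1 = 1: acc = (2, 1) + (0, 3) = (16, 13)
  bit 2 = 1: acc = (16, 13) + (15, 0) = (2, 16)

7P = (2, 16)


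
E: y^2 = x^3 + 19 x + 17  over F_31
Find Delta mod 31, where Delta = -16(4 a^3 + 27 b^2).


4 a^3 + 27 b^2 = 4*19^3 + 27*17^2 = 27436 + 7803 = 35239
Delta = -16 * (35239) = -563824
Delta mod 31 = 4

Delta = 4 (mod 31)


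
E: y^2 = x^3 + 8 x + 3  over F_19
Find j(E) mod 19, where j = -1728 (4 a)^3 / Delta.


Delta = -16(4 a^3 + 27 b^2) mod 19 = 14
-1728 * (4 a)^3 = -1728 * (4*8)^3 mod 19 = 12
j = 12 * 14^(-1) mod 19 = 9

j = 9 (mod 19)


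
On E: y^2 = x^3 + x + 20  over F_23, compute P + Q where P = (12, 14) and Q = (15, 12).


P != Q, so use the chord formula.
s = (y2 - y1) / (x2 - x1) = (21) / (3) mod 23 = 7
x3 = s^2 - x1 - x2 mod 23 = 7^2 - 12 - 15 = 22
y3 = s (x1 - x3) - y1 mod 23 = 7 * (12 - 22) - 14 = 8

P + Q = (22, 8)


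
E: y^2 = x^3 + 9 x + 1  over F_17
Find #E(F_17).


For each x in F_17, count y with y^2 = x^3 + 9 x + 1 mod 17:
  x = 0: RHS = 1, y in [1, 16]  -> 2 point(s)
  x = 3: RHS = 4, y in [2, 15]  -> 2 point(s)
  x = 4: RHS = 16, y in [4, 13]  -> 2 point(s)
  x = 5: RHS = 1, y in [1, 16]  -> 2 point(s)
  x = 6: RHS = 16, y in [4, 13]  -> 2 point(s)
  x = 7: RHS = 16, y in [4, 13]  -> 2 point(s)
  x = 12: RHS = 1, y in [1, 16]  -> 2 point(s)
  x = 14: RHS = 15, y in [7, 10]  -> 2 point(s)
  x = 15: RHS = 9, y in [3, 14]  -> 2 point(s)
  x = 16: RHS = 8, y in [5, 12]  -> 2 point(s)
Affine points: 20. Add the point at infinity: total = 21.

#E(F_17) = 21


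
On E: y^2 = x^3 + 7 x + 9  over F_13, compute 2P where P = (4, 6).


Doubling: s = (3 x1^2 + a) / (2 y1)
s = (3*4^2 + 7) / (2*6) mod 13 = 10
x3 = s^2 - 2 x1 mod 13 = 10^2 - 2*4 = 1
y3 = s (x1 - x3) - y1 mod 13 = 10 * (4 - 1) - 6 = 11

2P = (1, 11)


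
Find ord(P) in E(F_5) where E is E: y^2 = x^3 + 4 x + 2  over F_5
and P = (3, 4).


Compute successive multiples of P until we hit O:
  1P = (3, 4)
  2P = (3, 1)
  3P = O

ord(P) = 3


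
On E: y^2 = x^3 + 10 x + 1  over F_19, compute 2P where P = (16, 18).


Doubling: s = (3 x1^2 + a) / (2 y1)
s = (3*16^2 + 10) / (2*18) mod 19 = 10
x3 = s^2 - 2 x1 mod 19 = 10^2 - 2*16 = 11
y3 = s (x1 - x3) - y1 mod 19 = 10 * (16 - 11) - 18 = 13

2P = (11, 13)


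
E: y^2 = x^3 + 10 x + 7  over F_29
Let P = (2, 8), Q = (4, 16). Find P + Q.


P != Q, so use the chord formula.
s = (y2 - y1) / (x2 - x1) = (8) / (2) mod 29 = 4
x3 = s^2 - x1 - x2 mod 29 = 4^2 - 2 - 4 = 10
y3 = s (x1 - x3) - y1 mod 29 = 4 * (2 - 10) - 8 = 18

P + Q = (10, 18)


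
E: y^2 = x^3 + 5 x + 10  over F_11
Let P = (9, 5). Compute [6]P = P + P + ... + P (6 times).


k = 6 = 110_2 (binary, LSB first: 011)
Double-and-add from P = (9, 5):
  bit 0 = 0: acc unchanged = O
  bit 1 = 1: acc = O + (7, 5) = (7, 5)
  bit 2 = 1: acc = (7, 5) + (1, 7) = (8, 10)

6P = (8, 10)


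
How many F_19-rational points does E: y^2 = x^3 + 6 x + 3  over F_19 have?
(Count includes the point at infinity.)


For each x in F_19, count y with y^2 = x^3 + 6 x + 3 mod 19:
  x = 2: RHS = 4, y in [2, 17]  -> 2 point(s)
  x = 5: RHS = 6, y in [5, 14]  -> 2 point(s)
  x = 9: RHS = 7, y in [8, 11]  -> 2 point(s)
  x = 12: RHS = 17, y in [6, 13]  -> 2 point(s)
  x = 13: RHS = 17, y in [6, 13]  -> 2 point(s)
  x = 14: RHS = 0, y in [0]  -> 1 point(s)
Affine points: 11. Add the point at infinity: total = 12.

#E(F_19) = 12


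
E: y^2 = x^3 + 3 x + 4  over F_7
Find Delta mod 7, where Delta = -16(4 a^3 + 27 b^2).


4 a^3 + 27 b^2 = 4*3^3 + 27*4^2 = 108 + 432 = 540
Delta = -16 * (540) = -8640
Delta mod 7 = 5

Delta = 5 (mod 7)


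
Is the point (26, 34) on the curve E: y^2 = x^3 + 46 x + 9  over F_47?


Check whether y^2 = x^3 + 46 x + 9 (mod 47) for (x, y) = (26, 34).
LHS: y^2 = 34^2 mod 47 = 28
RHS: x^3 + 46 x + 9 = 26^3 + 46*26 + 9 mod 47 = 28
LHS = RHS

Yes, on the curve


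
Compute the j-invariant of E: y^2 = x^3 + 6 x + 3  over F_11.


Delta = -16(4 a^3 + 27 b^2) mod 11 = 9
-1728 * (4 a)^3 = -1728 * (4*6)^3 mod 11 = 3
j = 3 * 9^(-1) mod 11 = 4

j = 4 (mod 11)


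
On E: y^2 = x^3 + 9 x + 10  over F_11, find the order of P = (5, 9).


Compute successive multiples of P until we hit O:
  1P = (5, 9)
  2P = (2, 5)
  3P = (7, 3)
  4P = (8, 0)
  5P = (7, 8)
  6P = (2, 6)
  7P = (5, 2)
  8P = O

ord(P) = 8


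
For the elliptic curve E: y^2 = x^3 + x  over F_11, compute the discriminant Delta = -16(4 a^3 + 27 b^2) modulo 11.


4 a^3 + 27 b^2 = 4*1^3 + 27*0^2 = 4 + 0 = 4
Delta = -16 * (4) = -64
Delta mod 11 = 2

Delta = 2 (mod 11)


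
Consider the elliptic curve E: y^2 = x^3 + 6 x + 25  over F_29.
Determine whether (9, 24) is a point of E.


Check whether y^2 = x^3 + 6 x + 25 (mod 29) for (x, y) = (9, 24).
LHS: y^2 = 24^2 mod 29 = 25
RHS: x^3 + 6 x + 25 = 9^3 + 6*9 + 25 mod 29 = 25
LHS = RHS

Yes, on the curve


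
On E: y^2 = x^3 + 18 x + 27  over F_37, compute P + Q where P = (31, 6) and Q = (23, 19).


P != Q, so use the chord formula.
s = (y2 - y1) / (x2 - x1) = (13) / (29) mod 37 = 3
x3 = s^2 - x1 - x2 mod 37 = 3^2 - 31 - 23 = 29
y3 = s (x1 - x3) - y1 mod 37 = 3 * (31 - 29) - 6 = 0

P + Q = (29, 0)


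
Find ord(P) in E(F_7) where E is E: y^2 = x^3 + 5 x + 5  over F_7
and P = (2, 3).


Compute successive multiples of P until we hit O:
  1P = (2, 3)
  2P = (5, 6)
  3P = (1, 5)
  4P = (1, 2)
  5P = (5, 1)
  6P = (2, 4)
  7P = O

ord(P) = 7


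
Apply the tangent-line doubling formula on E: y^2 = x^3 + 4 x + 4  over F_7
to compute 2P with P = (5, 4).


Doubling: s = (3 x1^2 + a) / (2 y1)
s = (3*5^2 + 4) / (2*4) mod 7 = 2
x3 = s^2 - 2 x1 mod 7 = 2^2 - 2*5 = 1
y3 = s (x1 - x3) - y1 mod 7 = 2 * (5 - 1) - 4 = 4

2P = (1, 4)


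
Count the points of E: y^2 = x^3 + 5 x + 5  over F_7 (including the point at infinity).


For each x in F_7, count y with y^2 = x^3 + 5 x + 5 mod 7:
  x = 1: RHS = 4, y in [2, 5]  -> 2 point(s)
  x = 2: RHS = 2, y in [3, 4]  -> 2 point(s)
  x = 5: RHS = 1, y in [1, 6]  -> 2 point(s)
Affine points: 6. Add the point at infinity: total = 7.

#E(F_7) = 7


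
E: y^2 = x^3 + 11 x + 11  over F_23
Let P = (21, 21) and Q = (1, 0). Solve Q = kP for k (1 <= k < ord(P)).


Enumerate multiples of P until we hit Q = (1, 0):
  1P = (21, 21)
  2P = (4, 2)
  3P = (1, 0)
Match found at i = 3.

k = 3


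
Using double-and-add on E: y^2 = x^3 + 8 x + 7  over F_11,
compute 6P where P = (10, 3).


k = 6 = 110_2 (binary, LSB first: 011)
Double-and-add from P = (10, 3):
  bit 0 = 0: acc unchanged = O
  bit 1 = 1: acc = O + (2, 8) = (2, 8)
  bit 2 = 1: acc = (2, 8) + (1, 7) = (9, 7)

6P = (9, 7)


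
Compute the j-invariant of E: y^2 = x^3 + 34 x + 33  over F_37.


Delta = -16(4 a^3 + 27 b^2) mod 37 = 33
-1728 * (4 a)^3 = -1728 * (4*34)^3 mod 37 = 10
j = 10 * 33^(-1) mod 37 = 16

j = 16 (mod 37)


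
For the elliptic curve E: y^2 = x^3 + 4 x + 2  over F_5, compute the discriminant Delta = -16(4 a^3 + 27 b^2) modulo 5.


4 a^3 + 27 b^2 = 4*4^3 + 27*2^2 = 256 + 108 = 364
Delta = -16 * (364) = -5824
Delta mod 5 = 1

Delta = 1 (mod 5)


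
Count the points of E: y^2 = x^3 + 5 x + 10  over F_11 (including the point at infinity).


For each x in F_11, count y with y^2 = x^3 + 5 x + 10 mod 11:
  x = 1: RHS = 5, y in [4, 7]  -> 2 point(s)
  x = 6: RHS = 3, y in [5, 6]  -> 2 point(s)
  x = 7: RHS = 3, y in [5, 6]  -> 2 point(s)
  x = 8: RHS = 1, y in [1, 10]  -> 2 point(s)
  x = 9: RHS = 3, y in [5, 6]  -> 2 point(s)
  x = 10: RHS = 4, y in [2, 9]  -> 2 point(s)
Affine points: 12. Add the point at infinity: total = 13.

#E(F_11) = 13


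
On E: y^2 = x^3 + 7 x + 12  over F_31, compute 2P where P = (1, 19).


Doubling: s = (3 x1^2 + a) / (2 y1)
s = (3*1^2 + 7) / (2*19) mod 31 = 28
x3 = s^2 - 2 x1 mod 31 = 28^2 - 2*1 = 7
y3 = s (x1 - x3) - y1 mod 31 = 28 * (1 - 7) - 19 = 30

2P = (7, 30)
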